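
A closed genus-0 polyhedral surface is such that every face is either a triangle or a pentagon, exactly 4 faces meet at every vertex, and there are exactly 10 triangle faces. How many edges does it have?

Let x be the number of pentagons; then F = 10 + x.
Edge–face incidences: 2E = 3·10 + 5·x = 30 + 5x.
Every vertex has degree 4, so 4V = 2E.
Euler: V − E + F = 2 ⇒ (2E)/4 − E + (10 + x) = 2.
Multiply by 8: 2·(2E) − 4·(2E) + 8·(10 + x) = 16, i.e. 80 + 8x − 2·(30 + 5x) = 16.
Collecting terms: −2x + 20 = 16, so −2x = −4, so x = 2.
Then 2E = 30 + 5·2 = 40, so E = 20, V = 2E/4 = 10, F = 10 + 2 = 12.

20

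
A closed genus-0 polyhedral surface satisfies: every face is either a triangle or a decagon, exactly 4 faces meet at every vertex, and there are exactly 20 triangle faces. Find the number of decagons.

Let x be the number of decagons; then F = 20 + x.
Edge–face incidences: 2E = 3·20 + 10·x = 60 + 10x.
Every vertex has degree 4, so 4V = 2E.
Euler: V − E + F = 2 ⇒ (2E)/4 − E + (20 + x) = 2.
Multiply by 8: 2·(2E) − 4·(2E) + 8·(20 + x) = 16, i.e. 160 + 8x − 2·(60 + 10x) = 16.
Collecting terms: −12x + 40 = 16, so −12x = −24, so x = 2.
Then 2E = 60 + 10·2 = 80, so E = 40, V = 2E/4 = 20, F = 20 + 2 = 22.

2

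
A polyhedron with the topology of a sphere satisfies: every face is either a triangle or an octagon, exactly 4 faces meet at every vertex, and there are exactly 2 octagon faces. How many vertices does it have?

16

Let x be the number of triangles; then F = 2 + x.
Edge–face incidences: 2E = 8·2 + 3·x = 16 + 3x.
Every vertex has degree 4, so 4V = 2E.
Euler: V − E + F = 2 ⇒ (2E)/4 − E + (2 + x) = 2.
Multiply by 8: 2·(2E) − 4·(2E) + 8·(2 + x) = 16, i.e. 16 + 8x − 2·(16 + 3x) = 16.
Collecting terms: 2x − 16 = 16, so 2x = 32, so x = 16.
Then 2E = 16 + 3·16 = 64, so E = 32, V = 2E/4 = 16, F = 2 + 16 = 18.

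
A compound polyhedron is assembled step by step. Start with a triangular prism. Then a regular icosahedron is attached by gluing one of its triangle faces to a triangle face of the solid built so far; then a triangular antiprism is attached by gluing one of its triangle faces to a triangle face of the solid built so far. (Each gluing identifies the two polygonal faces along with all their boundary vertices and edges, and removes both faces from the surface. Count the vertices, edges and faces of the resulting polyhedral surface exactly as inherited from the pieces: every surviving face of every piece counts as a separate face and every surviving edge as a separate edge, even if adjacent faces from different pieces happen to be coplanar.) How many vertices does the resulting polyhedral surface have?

A triangular prism: V=6, E=9, F=5.
Attach a regular icosahedron (V=12, E=30, F=20) along a 3-gon: merge 3 vertices and 3 edges, delete both glued faces → V=15, E=36, F=23.
Attach a triangular antiprism (V=6, E=12, F=8) along a 3-gon: merge 3 vertices and 3 edges, delete both glued faces → V=18, E=45, F=29.
Check: V − E + F = 18 − 45 + 29 = 2.

18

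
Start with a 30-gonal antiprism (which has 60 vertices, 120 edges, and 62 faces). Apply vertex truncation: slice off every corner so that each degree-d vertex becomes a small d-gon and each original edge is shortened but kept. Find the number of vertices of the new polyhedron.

240

Truncation replaces each original edge-end by a new vertex, so V′ = 2E = 240.
Each original edge survives, and each old vertex of degree d contributes d new edges; summing degrees gives Σd = 2E, so E′ = E + 2E = 3E = 360.
Each original face survives and each original vertex becomes one new face: F′ = F + V = 122.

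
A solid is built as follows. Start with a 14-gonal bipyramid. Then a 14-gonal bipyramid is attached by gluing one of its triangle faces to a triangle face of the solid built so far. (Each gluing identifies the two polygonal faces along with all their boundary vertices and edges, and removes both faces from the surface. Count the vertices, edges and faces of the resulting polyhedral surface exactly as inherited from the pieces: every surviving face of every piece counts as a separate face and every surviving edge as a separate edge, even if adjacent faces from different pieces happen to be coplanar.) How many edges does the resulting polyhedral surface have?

81

A 14-gonal bipyramid: V=16, E=42, F=28.
Attach a 14-gonal bipyramid (V=16, E=42, F=28) along a 3-gon: merge 3 vertices and 3 edges, delete both glued faces → V=29, E=81, F=54.
Check: V − E + F = 29 − 81 + 54 = 2.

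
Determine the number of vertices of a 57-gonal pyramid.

A pyramid on an n-gon base has one n-gon and n triangles: V = 57 + 1 = 58, E = 2·57 = 114, F = 57 + 1 = 58.

58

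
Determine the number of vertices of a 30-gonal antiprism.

An antiprism on an n-gon has two n-gon caps and 2n triangles: V = 2·30 = 60, E = 4·30 = 120, F = 2·30 + 2 = 62.
Check: V − E + F = 60 − 120 + 62 = 2.

60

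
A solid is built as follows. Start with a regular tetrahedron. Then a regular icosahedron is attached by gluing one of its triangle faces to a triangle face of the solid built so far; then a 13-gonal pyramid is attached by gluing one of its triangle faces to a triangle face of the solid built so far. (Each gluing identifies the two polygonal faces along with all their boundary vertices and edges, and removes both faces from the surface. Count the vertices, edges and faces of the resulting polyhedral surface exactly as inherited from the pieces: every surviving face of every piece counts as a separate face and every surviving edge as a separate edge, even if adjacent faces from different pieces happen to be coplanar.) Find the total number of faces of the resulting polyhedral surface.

34

A regular tetrahedron: V=4, E=6, F=4.
Attach a regular icosahedron (V=12, E=30, F=20) along a 3-gon: merge 3 vertices and 3 edges, delete both glued faces → V=13, E=33, F=22.
Attach a 13-gonal pyramid (V=14, E=26, F=14) along a 3-gon: merge 3 vertices and 3 edges, delete both glued faces → V=24, E=56, F=34.
Check: V − E + F = 24 − 56 + 34 = 2.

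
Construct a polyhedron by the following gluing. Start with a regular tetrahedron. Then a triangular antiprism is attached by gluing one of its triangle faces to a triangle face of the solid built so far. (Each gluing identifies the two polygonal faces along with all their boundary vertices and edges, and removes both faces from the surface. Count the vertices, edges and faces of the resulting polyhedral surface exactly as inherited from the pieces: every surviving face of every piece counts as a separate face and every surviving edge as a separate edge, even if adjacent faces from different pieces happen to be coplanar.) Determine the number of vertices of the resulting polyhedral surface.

A regular tetrahedron: V=4, E=6, F=4.
Attach a triangular antiprism (V=6, E=12, F=8) along a 3-gon: merge 3 vertices and 3 edges, delete both glued faces → V=7, E=15, F=10.
Check: V − E + F = 7 − 15 + 10 = 2.

7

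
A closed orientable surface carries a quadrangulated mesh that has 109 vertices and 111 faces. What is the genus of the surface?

Every face is a square, so 2E = 4·111 = 444, giving E = 222.
χ = V − E + F = 109 − 222 + 111 = -2.
For a closed orientable surface χ = 2 − 2g, so g = (2 − (-2))/2 = 2.

2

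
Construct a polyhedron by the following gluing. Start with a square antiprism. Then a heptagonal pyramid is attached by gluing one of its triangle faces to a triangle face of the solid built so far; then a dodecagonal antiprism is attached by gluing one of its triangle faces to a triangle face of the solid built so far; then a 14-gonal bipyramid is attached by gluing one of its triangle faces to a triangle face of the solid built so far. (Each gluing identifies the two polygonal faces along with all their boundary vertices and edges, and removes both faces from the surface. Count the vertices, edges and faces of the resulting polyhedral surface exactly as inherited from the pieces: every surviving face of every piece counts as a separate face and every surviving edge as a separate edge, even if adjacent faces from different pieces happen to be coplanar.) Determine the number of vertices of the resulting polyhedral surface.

A square antiprism: V=8, E=16, F=10.
Attach a heptagonal pyramid (V=8, E=14, F=8) along a 3-gon: merge 3 vertices and 3 edges, delete both glued faces → V=13, E=27, F=16.
Attach a dodecagonal antiprism (V=24, E=48, F=26) along a 3-gon: merge 3 vertices and 3 edges, delete both glued faces → V=34, E=72, F=40.
Attach a 14-gonal bipyramid (V=16, E=42, F=28) along a 3-gon: merge 3 vertices and 3 edges, delete both glued faces → V=47, E=111, F=66.
Check: V − E + F = 47 − 111 + 66 = 2.

47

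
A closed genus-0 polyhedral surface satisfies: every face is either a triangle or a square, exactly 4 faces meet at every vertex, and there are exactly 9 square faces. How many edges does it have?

30

Let x be the number of triangles; then F = 9 + x.
Edge–face incidences: 2E = 4·9 + 3·x = 36 + 3x.
Every vertex has degree 4, so 4V = 2E.
Euler: V − E + F = 2 ⇒ (2E)/4 − E + (9 + x) = 2.
Multiply by 8: 2·(2E) − 4·(2E) + 8·(9 + x) = 16, i.e. 72 + 8x − 2·(36 + 3x) = 16.
Collecting terms: 2x = 16, so x = 8.
Then 2E = 36 + 3·8 = 60, so E = 30, V = 2E/4 = 15, F = 9 + 8 = 17.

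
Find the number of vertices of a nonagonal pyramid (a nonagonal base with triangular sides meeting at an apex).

A pyramid on an n-gon base has one n-gon and n triangles: V = 9 + 1 = 10, E = 2·9 = 18, F = 9 + 1 = 10.

10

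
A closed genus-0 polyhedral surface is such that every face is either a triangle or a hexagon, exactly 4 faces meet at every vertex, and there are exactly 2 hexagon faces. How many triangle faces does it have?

12

Let x be the number of triangles; then F = 2 + x.
Edge–face incidences: 2E = 6·2 + 3·x = 12 + 3x.
Every vertex has degree 4, so 4V = 2E.
Euler: V − E + F = 2 ⇒ (2E)/4 − E + (2 + x) = 2.
Multiply by 8: 2·(2E) − 4·(2E) + 8·(2 + x) = 16, i.e. 16 + 8x − 2·(12 + 3x) = 16.
Collecting terms: 2x − 8 = 16, so 2x = 24, so x = 12.
Then 2E = 12 + 3·12 = 48, so E = 24, V = 2E/4 = 12, F = 2 + 12 = 14.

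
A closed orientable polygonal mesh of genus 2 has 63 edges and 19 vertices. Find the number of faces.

For a closed orientable surface of genus 2, χ = 2 − 2·2 = -2.
F = -2 − V + E = -2 − 19 + 63 = 42.

42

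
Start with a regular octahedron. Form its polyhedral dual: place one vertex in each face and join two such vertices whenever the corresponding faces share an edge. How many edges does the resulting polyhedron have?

12

The base solid has V = 6, E = 12, F = 8.
The dual swaps V and F and preserves E: V′ = F = 8, E′ = E = 12, F′ = V = 6.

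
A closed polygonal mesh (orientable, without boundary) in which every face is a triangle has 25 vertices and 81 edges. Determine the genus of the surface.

2

Every face is a triangle and each edge borders two faces, so 3F = 2·81, giving F = 54.
χ = V − E + F = 25 − 81 + 54 = -2.
For a closed orientable surface χ = 2 − 2g, so g = (2 − (-2))/2 = 2.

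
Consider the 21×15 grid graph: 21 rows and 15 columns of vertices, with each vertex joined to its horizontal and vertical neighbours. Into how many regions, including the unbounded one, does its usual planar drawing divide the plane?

281

The grid has V = 21·15 = 315 vertices and E = 21·14 + 15·20 = 594 edges.
F = 2 − V + E = 2 − 315 + 594 = 281.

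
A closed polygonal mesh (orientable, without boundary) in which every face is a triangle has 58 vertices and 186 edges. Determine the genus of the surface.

3

Every face is a triangle and each edge borders two faces, so 3F = 2·186, giving F = 124.
χ = V − E + F = 58 − 186 + 124 = -4.
For a closed orientable surface χ = 2 − 2g, so g = (2 − (-4))/2 = 3.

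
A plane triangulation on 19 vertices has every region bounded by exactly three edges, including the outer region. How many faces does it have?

In a plane triangulation 3F = 2E and V − E + F = 2, so F = 2V − 4 = 2·19 − 4 = 34.

34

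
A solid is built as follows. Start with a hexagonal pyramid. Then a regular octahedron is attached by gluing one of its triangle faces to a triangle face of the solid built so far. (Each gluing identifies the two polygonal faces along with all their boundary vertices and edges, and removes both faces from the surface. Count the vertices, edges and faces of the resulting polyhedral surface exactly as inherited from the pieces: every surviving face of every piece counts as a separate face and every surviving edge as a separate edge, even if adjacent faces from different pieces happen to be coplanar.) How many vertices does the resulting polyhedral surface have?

A hexagonal pyramid: V=7, E=12, F=7.
Attach a regular octahedron (V=6, E=12, F=8) along a 3-gon: merge 3 vertices and 3 edges, delete both glued faces → V=10, E=21, F=13.
Check: V − E + F = 10 − 21 + 13 = 2.

10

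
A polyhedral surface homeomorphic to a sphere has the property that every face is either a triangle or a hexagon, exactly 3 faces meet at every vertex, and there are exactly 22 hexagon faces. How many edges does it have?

Let x be the number of triangles; then F = 22 + x.
Edge–face incidences: 2E = 6·22 + 3·x = 132 + 3x.
Every vertex has degree 3, so 3V = 2E.
Euler: V − E + F = 2 ⇒ (2E)/3 − E + (22 + x) = 2.
Multiply by 6: 2·(2E) − 3·(2E) + 6·(22 + x) = 12, i.e. 132 + 6x − (132 + 3x) = 12.
Collecting terms: 3x = 12, so x = 4.
Then 2E = 132 + 3·4 = 144, so E = 72, V = 2E/3 = 48, F = 22 + 4 = 26.

72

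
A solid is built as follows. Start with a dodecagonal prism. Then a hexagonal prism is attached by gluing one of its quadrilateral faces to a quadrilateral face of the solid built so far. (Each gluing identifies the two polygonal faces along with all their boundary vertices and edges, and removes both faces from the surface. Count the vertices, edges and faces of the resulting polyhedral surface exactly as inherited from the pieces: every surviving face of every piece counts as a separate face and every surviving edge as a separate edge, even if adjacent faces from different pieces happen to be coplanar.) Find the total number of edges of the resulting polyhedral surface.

A dodecagonal prism: V=24, E=36, F=14.
Attach a hexagonal prism (V=12, E=18, F=8) along a 4-gon: merge 4 vertices and 4 edges, delete both glued faces → V=32, E=50, F=20.
Check: V − E + F = 32 − 50 + 20 = 2.

50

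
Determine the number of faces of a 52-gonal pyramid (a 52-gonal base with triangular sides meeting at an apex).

A pyramid on an n-gon base has one n-gon and n triangles: V = 52 + 1 = 53, E = 2·52 = 104, F = 52 + 1 = 53.

53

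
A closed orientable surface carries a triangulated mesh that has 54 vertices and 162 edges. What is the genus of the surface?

1

Every face is a triangle and each edge borders two faces, so 3F = 2·162, giving F = 108.
χ = V − E + F = 54 − 162 + 108 = 0.
For a closed orientable surface χ = 2 − 2g, so g = (2 − (0))/2 = 1.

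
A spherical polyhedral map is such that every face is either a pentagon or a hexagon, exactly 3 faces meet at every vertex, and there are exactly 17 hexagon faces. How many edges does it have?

Let x be the number of pentagons; then F = 17 + x.
Edge–face incidences: 2E = 6·17 + 5·x = 102 + 5x.
Every vertex has degree 3, so 3V = 2E.
Euler: V − E + F = 2 ⇒ (2E)/3 − E + (17 + x) = 2.
Multiply by 6: 2·(2E) − 3·(2E) + 6·(17 + x) = 12, i.e. 102 + 6x − (102 + 5x) = 12.
Collecting terms: x = 12.
Then 2E = 102 + 5·12 = 162, so E = 81, V = 2E/3 = 54, F = 17 + 12 = 29.

81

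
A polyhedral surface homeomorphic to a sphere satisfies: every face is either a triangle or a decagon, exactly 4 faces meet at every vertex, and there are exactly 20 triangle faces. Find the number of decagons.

Let x be the number of decagons; then F = 20 + x.
Edge–face incidences: 2E = 3·20 + 10·x = 60 + 10x.
Every vertex has degree 4, so 4V = 2E.
Euler: V − E + F = 2 ⇒ (2E)/4 − E + (20 + x) = 2.
Multiply by 8: 2·(2E) − 4·(2E) + 8·(20 + x) = 16, i.e. 160 + 8x − 2·(60 + 10x) = 16.
Collecting terms: −12x + 40 = 16, so −12x = −24, so x = 2.
Then 2E = 60 + 10·2 = 80, so E = 40, V = 2E/4 = 20, F = 20 + 2 = 22.

2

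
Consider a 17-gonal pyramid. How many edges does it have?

A pyramid on an n-gon base has one n-gon and n triangles: V = 17 + 1 = 18, E = 2·17 = 34, F = 17 + 1 = 18.

34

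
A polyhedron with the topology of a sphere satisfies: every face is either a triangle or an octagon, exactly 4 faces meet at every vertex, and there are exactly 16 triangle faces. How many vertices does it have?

16

Let x be the number of octagons; then F = 16 + x.
Edge–face incidences: 2E = 3·16 + 8·x = 48 + 8x.
Every vertex has degree 4, so 4V = 2E.
Euler: V − E + F = 2 ⇒ (2E)/4 − E + (16 + x) = 2.
Multiply by 8: 2·(2E) − 4·(2E) + 8·(16 + x) = 16, i.e. 128 + 8x − 2·(48 + 8x) = 16.
Collecting terms: −8x + 32 = 16, so −8x = −16, so x = 2.
Then 2E = 48 + 8·2 = 64, so E = 32, V = 2E/4 = 16, F = 16 + 2 = 18.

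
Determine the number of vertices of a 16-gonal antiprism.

32

An antiprism on an n-gon has two n-gon caps and 2n triangles: V = 2·16 = 32, E = 4·16 = 64, F = 2·16 + 2 = 34.
Check: V − E + F = 32 − 64 + 34 = 2.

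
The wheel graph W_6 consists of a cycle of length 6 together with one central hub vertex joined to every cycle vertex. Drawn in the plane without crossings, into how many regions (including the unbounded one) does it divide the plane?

7

W_6 has V = 6 + 1 = 7 vertices and E = 2·6 = 12 edges.
By Euler's formula F = 2 − V + E = 2 − 7 + 12 = 7.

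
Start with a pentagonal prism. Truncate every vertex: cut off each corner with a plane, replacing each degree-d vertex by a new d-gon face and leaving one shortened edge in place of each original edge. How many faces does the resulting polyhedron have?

17

The base solid has V = 10, E = 15, F = 7.
Truncation replaces each original edge-end by a new vertex, so V′ = 2E = 30.
Each original edge survives, and each old vertex of degree d contributes d new edges; summing degrees gives Σd = 2E, so E′ = E + 2E = 3E = 45.
Each original face survives and each original vertex becomes one new face: F′ = F + V = 17.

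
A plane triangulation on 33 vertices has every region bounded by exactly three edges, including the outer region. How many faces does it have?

62

In a plane triangulation 3F = 2E and V − E + F = 2, so F = 2V − 4 = 2·33 − 4 = 62.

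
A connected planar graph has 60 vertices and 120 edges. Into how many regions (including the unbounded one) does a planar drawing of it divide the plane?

Euler's formula for a connected plane graph: V − E + F = 2, so F = 2 − 60 + 120 = 62.

62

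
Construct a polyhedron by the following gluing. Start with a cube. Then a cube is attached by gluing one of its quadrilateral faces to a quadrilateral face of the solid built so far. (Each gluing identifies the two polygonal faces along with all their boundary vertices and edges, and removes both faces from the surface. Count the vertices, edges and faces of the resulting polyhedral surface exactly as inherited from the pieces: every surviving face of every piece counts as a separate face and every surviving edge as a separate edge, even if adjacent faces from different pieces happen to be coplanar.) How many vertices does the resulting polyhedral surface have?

A cube: V=8, E=12, F=6.
Attach a cube (V=8, E=12, F=6) along a 4-gon: merge 4 vertices and 4 edges, delete both glued faces → V=12, E=20, F=10.
Check: V − E + F = 12 − 20 + 10 = 2.

12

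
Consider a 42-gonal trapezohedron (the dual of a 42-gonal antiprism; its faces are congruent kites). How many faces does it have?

84

The n-trapezohedron (dual of the n-antiprism) has V = 2·42 + 2 = 86, E = 4·42 = 168, F = 2·42 = 84.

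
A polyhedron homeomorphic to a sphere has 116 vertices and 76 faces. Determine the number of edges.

Here V − E + F = 2.
E = V + F − (2) = 116 + 76 − (2) = 190.

190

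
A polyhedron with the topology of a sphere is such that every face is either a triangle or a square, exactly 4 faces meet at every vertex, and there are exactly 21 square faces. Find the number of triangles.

8

Let x be the number of triangles; then F = 21 + x.
Edge–face incidences: 2E = 4·21 + 3·x = 84 + 3x.
Every vertex has degree 4, so 4V = 2E.
Euler: V − E + F = 2 ⇒ (2E)/4 − E + (21 + x) = 2.
Multiply by 8: 2·(2E) − 4·(2E) + 8·(21 + x) = 16, i.e. 168 + 8x − 2·(84 + 3x) = 16.
Collecting terms: 2x = 16, so x = 8.
Then 2E = 84 + 3·8 = 108, so E = 54, V = 2E/4 = 27, F = 21 + 8 = 29.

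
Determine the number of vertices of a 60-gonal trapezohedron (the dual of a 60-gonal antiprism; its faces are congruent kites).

The n-trapezohedron (dual of the n-antiprism) has V = 2·60 + 2 = 122, E = 4·60 = 240, F = 2·60 = 120.
Check: V − E + F = 122 − 240 + 120 = 2.

122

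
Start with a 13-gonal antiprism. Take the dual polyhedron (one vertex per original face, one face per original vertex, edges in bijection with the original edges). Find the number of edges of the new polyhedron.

52

The base solid has V = 26, E = 52, F = 28.
The dual swaps V and F and preserves E: V′ = F = 28, E′ = E = 52, F′ = V = 26.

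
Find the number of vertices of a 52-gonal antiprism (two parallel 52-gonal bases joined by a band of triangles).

104

An antiprism on an n-gon has two n-gon caps and 2n triangles: V = 2·52 = 104, E = 4·52 = 208, F = 2·52 + 2 = 106.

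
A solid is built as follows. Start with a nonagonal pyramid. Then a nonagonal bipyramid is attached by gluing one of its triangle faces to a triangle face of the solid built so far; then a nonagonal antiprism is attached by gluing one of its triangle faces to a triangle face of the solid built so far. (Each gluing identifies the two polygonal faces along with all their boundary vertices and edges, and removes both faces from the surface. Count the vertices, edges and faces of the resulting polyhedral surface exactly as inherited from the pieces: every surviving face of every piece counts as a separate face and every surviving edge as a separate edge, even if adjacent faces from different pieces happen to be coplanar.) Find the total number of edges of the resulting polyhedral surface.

75

A nonagonal pyramid: V=10, E=18, F=10.
Attach a nonagonal bipyramid (V=11, E=27, F=18) along a 3-gon: merge 3 vertices and 3 edges, delete both glued faces → V=18, E=42, F=26.
Attach a nonagonal antiprism (V=18, E=36, F=20) along a 3-gon: merge 3 vertices and 3 edges, delete both glued faces → V=33, E=75, F=44.
Check: V − E + F = 33 − 75 + 44 = 2.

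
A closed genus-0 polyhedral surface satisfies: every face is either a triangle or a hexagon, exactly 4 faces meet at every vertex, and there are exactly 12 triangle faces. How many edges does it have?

Let x be the number of hexagons; then F = 12 + x.
Edge–face incidences: 2E = 3·12 + 6·x = 36 + 6x.
Every vertex has degree 4, so 4V = 2E.
Euler: V − E + F = 2 ⇒ (2E)/4 − E + (12 + x) = 2.
Multiply by 8: 2·(2E) − 4·(2E) + 8·(12 + x) = 16, i.e. 96 + 8x − 2·(36 + 6x) = 16.
Collecting terms: −4x + 24 = 16, so −4x = −8, so x = 2.
Then 2E = 36 + 6·2 = 48, so E = 24, V = 2E/4 = 12, F = 12 + 2 = 14.

24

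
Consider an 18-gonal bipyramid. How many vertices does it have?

20

A bipyramid over an n-gon has 2n triangular faces and n + 2 vertices: V = 18 + 2 = 20, E = 3·18 = 54, F = 2·18 = 36.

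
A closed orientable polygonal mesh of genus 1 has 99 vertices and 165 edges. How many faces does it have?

For a closed orientable surface of genus 1, χ = 2 − 2·1 = 0.
F = 0 − V + E = 0 − 99 + 165 = 66.

66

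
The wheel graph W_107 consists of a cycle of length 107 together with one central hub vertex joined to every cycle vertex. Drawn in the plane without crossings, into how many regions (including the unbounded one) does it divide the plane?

108

W_107 has V = 107 + 1 = 108 vertices and E = 2·107 = 214 edges.
By Euler's formula F = 2 − V + E = 2 − 108 + 214 = 108.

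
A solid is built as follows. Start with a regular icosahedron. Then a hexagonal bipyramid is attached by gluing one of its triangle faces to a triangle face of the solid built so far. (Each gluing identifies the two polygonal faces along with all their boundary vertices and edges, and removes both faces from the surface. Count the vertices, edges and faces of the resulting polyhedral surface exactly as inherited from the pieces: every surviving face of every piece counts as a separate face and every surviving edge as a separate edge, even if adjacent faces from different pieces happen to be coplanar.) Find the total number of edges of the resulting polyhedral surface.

45

A regular icosahedron: V=12, E=30, F=20.
Attach a hexagonal bipyramid (V=8, E=18, F=12) along a 3-gon: merge 3 vertices and 3 edges, delete both glued faces → V=17, E=45, F=30.
Check: V − E + F = 17 − 45 + 30 = 2.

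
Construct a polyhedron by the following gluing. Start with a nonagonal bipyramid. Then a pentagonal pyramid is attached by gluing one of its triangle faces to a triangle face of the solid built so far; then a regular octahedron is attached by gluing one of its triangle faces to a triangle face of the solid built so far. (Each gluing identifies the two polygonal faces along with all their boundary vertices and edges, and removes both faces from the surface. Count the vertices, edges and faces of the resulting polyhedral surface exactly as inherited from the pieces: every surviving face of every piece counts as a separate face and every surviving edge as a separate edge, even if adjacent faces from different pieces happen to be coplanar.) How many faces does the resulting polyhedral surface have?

A nonagonal bipyramid: V=11, E=27, F=18.
Attach a pentagonal pyramid (V=6, E=10, F=6) along a 3-gon: merge 3 vertices and 3 edges, delete both glued faces → V=14, E=34, F=22.
Attach a regular octahedron (V=6, E=12, F=8) along a 3-gon: merge 3 vertices and 3 edges, delete both glued faces → V=17, E=43, F=28.
Check: V − E + F = 17 − 43 + 28 = 2.

28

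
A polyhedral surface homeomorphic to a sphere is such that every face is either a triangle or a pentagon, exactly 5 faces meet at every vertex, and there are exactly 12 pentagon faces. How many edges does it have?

150

Let x be the number of triangles; then F = 12 + x.
Edge–face incidences: 2E = 5·12 + 3·x = 60 + 3x.
Every vertex has degree 5, so 5V = 2E.
Euler: V − E + F = 2 ⇒ (2E)/5 − E + (12 + x) = 2.
Multiply by 10: 2·(2E) − 5·(2E) + 10·(12 + x) = 20, i.e. 120 + 10x − 3·(60 + 3x) = 20.
Collecting terms: x − 60 = 20, so x = 80.
Then 2E = 60 + 3·80 = 300, so E = 150, V = 2E/5 = 60, F = 12 + 80 = 92.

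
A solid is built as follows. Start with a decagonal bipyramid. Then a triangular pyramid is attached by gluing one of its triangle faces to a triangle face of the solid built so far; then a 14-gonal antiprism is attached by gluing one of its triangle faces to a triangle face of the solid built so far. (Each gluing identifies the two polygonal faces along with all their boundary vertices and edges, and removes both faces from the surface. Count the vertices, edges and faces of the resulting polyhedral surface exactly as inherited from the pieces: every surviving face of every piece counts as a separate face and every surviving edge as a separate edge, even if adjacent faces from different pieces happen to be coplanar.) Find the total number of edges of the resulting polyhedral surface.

A decagonal bipyramid: V=12, E=30, F=20.
Attach a triangular pyramid (V=4, E=6, F=4) along a 3-gon: merge 3 vertices and 3 edges, delete both glued faces → V=13, E=33, F=22.
Attach a 14-gonal antiprism (V=28, E=56, F=30) along a 3-gon: merge 3 vertices and 3 edges, delete both glued faces → V=38, E=86, F=50.
Check: V − E + F = 38 − 86 + 50 = 2.

86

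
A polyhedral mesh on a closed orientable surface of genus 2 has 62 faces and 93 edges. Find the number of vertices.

29

For a closed orientable surface of genus 2, χ = 2 − 2·2 = -2.
V = -2 + E − F = -2 + 93 − 62 = 29.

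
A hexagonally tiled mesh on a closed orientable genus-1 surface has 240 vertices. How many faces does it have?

χ = 2 − 2·1 = 0, and every face is a hexagon so 6F = 2E.
V − E + F = 0 with E = 6F/2 gives 240 − (6/2 − 1)·F = 0, so F = 120 and E = 360.

120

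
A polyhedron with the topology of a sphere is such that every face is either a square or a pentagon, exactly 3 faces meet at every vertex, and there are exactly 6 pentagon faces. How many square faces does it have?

3

Let x be the number of squares; then F = 6 + x.
Edge–face incidences: 2E = 5·6 + 4·x = 30 + 4x.
Every vertex has degree 3, so 3V = 2E.
Euler: V − E + F = 2 ⇒ (2E)/3 − E + (6 + x) = 2.
Multiply by 6: 2·(2E) − 3·(2E) + 6·(6 + x) = 12, i.e. 36 + 6x − (30 + 4x) = 12.
Collecting terms: 2x + 6 = 12, so 2x = 6, so x = 3.
Then 2E = 30 + 4·3 = 42, so E = 21, V = 2E/3 = 14, F = 6 + 3 = 9.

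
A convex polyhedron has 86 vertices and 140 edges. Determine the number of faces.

Here V − E + F = 2.
F = 2 − V + E = 2 − 86 + 140 = 56.

56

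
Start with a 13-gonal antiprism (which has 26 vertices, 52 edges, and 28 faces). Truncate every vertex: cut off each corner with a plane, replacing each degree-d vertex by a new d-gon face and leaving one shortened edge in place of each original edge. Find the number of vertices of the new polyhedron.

Truncation replaces each original edge-end by a new vertex, so V′ = 2E = 104.
Each original edge survives, and each old vertex of degree d contributes d new edges; summing degrees gives Σd = 2E, so E′ = E + 2E = 3E = 156.
Each original face survives and each original vertex becomes one new face: F′ = F + V = 54.

104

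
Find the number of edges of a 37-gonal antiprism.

148

An antiprism on an n-gon has two n-gon caps and 2n triangles: V = 2·37 = 74, E = 4·37 = 148, F = 2·37 + 2 = 76.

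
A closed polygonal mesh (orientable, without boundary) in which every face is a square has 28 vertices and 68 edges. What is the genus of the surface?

Every face is a square and each edge borders two faces, so 4F = 2·68, giving F = 34.
χ = V − E + F = 28 − 68 + 34 = -6.
For a closed orientable surface χ = 2 − 2g, so g = (2 − (-6))/2 = 4.

4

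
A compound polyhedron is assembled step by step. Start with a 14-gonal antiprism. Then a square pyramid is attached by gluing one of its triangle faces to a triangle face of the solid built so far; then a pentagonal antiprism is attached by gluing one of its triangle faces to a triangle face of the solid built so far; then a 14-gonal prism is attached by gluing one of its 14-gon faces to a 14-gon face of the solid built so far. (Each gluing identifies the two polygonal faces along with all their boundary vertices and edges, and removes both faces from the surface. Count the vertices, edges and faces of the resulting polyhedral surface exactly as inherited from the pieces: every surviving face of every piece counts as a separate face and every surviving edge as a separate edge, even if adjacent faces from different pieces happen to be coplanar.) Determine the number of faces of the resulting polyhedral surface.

57

A 14-gonal antiprism: V=28, E=56, F=30.
Attach a square pyramid (V=5, E=8, F=5) along a 3-gon: merge 3 vertices and 3 edges, delete both glued faces → V=30, E=61, F=33.
Attach a pentagonal antiprism (V=10, E=20, F=12) along a 3-gon: merge 3 vertices and 3 edges, delete both glued faces → V=37, E=78, F=43.
Attach a 14-gonal prism (V=28, E=42, F=16) along a 14-gon: merge 14 vertices and 14 edges, delete both glued faces → V=51, E=106, F=57.
Check: V − E + F = 51 − 106 + 57 = 2.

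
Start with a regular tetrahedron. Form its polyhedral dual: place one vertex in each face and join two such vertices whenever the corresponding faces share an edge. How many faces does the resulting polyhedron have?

4

The base solid has V = 4, E = 6, F = 4.
The dual swaps V and F and preserves E: V′ = F = 4, E′ = E = 6, F′ = V = 4.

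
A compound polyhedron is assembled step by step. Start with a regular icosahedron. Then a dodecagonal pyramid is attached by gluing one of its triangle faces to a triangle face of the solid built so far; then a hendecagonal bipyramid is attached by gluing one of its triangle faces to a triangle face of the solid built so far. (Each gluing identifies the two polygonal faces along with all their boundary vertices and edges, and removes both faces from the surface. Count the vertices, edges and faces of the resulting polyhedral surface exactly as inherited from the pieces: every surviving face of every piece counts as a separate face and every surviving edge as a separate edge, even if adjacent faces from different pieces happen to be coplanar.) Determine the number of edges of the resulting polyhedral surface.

81

A regular icosahedron: V=12, E=30, F=20.
Attach a dodecagonal pyramid (V=13, E=24, F=13) along a 3-gon: merge 3 vertices and 3 edges, delete both glued faces → V=22, E=51, F=31.
Attach a hendecagonal bipyramid (V=13, E=33, F=22) along a 3-gon: merge 3 vertices and 3 edges, delete both glued faces → V=32, E=81, F=51.
Check: V − E + F = 32 − 81 + 51 = 2.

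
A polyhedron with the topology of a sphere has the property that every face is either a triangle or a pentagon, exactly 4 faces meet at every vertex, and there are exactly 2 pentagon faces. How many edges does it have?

20

Let x be the number of triangles; then F = 2 + x.
Edge–face incidences: 2E = 5·2 + 3·x = 10 + 3x.
Every vertex has degree 4, so 4V = 2E.
Euler: V − E + F = 2 ⇒ (2E)/4 − E + (2 + x) = 2.
Multiply by 8: 2·(2E) − 4·(2E) + 8·(2 + x) = 16, i.e. 16 + 8x − 2·(10 + 3x) = 16.
Collecting terms: 2x − 4 = 16, so 2x = 20, so x = 10.
Then 2E = 10 + 3·10 = 40, so E = 20, V = 2E/4 = 10, F = 2 + 10 = 12.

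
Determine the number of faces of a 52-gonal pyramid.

A pyramid on an n-gon base has one n-gon and n triangles: V = 52 + 1 = 53, E = 2·52 = 104, F = 52 + 1 = 53.

53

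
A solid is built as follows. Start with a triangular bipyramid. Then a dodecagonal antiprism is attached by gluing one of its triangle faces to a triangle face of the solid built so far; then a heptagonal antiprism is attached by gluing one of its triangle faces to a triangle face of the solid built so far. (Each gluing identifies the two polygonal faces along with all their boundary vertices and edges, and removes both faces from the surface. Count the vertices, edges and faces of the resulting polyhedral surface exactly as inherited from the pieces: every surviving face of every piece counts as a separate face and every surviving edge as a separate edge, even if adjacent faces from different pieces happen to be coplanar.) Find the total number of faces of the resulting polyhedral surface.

44

A triangular bipyramid: V=5, E=9, F=6.
Attach a dodecagonal antiprism (V=24, E=48, F=26) along a 3-gon: merge 3 vertices and 3 edges, delete both glued faces → V=26, E=54, F=30.
Attach a heptagonal antiprism (V=14, E=28, F=16) along a 3-gon: merge 3 vertices and 3 edges, delete both glued faces → V=37, E=79, F=44.
Check: V − E + F = 37 − 79 + 44 = 2.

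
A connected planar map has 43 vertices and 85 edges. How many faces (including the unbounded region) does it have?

Euler's formula for a connected plane graph: V − E + F = 2, so F = 2 − 43 + 85 = 44.

44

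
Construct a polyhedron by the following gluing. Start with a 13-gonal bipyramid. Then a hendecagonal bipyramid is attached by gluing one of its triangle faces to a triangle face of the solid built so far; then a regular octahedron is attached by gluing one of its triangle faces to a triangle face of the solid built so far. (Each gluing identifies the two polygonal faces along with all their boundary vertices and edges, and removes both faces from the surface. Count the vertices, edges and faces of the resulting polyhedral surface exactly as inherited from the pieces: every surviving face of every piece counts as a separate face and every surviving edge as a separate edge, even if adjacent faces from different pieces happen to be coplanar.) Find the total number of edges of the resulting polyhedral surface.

A 13-gonal bipyramid: V=15, E=39, F=26.
Attach a hendecagonal bipyramid (V=13, E=33, F=22) along a 3-gon: merge 3 vertices and 3 edges, delete both glued faces → V=25, E=69, F=46.
Attach a regular octahedron (V=6, E=12, F=8) along a 3-gon: merge 3 vertices and 3 edges, delete both glued faces → V=28, E=78, F=52.
Check: V − E + F = 28 − 78 + 52 = 2.

78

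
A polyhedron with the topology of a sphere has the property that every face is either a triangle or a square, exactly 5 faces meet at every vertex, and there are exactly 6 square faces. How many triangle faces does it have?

32

Let x be the number of triangles; then F = 6 + x.
Edge–face incidences: 2E = 4·6 + 3·x = 24 + 3x.
Every vertex has degree 5, so 5V = 2E.
Euler: V − E + F = 2 ⇒ (2E)/5 − E + (6 + x) = 2.
Multiply by 10: 2·(2E) − 5·(2E) + 10·(6 + x) = 20, i.e. 60 + 10x − 3·(24 + 3x) = 20.
Collecting terms: x − 12 = 20, so x = 32.
Then 2E = 24 + 3·32 = 120, so E = 60, V = 2E/5 = 24, F = 6 + 32 = 38.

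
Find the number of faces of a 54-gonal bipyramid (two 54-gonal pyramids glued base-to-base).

A bipyramid over an n-gon has 2n triangular faces and n + 2 vertices: V = 54 + 2 = 56, E = 3·54 = 162, F = 2·54 = 108.

108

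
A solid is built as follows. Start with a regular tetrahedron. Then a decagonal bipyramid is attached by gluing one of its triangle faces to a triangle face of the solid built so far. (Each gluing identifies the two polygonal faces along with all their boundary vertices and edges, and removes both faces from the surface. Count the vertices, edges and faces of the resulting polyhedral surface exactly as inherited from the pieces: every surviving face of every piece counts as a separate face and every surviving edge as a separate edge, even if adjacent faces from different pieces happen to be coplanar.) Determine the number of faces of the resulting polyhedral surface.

A regular tetrahedron: V=4, E=6, F=4.
Attach a decagonal bipyramid (V=12, E=30, F=20) along a 3-gon: merge 3 vertices and 3 edges, delete both glued faces → V=13, E=33, F=22.
Check: V − E + F = 13 − 33 + 22 = 2.

22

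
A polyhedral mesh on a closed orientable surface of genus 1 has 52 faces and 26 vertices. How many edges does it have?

78

For a closed orientable surface of genus 1, χ = 2 − 2·1 = 0.
E = V + F − (0) = 26 + 52 − (0) = 78.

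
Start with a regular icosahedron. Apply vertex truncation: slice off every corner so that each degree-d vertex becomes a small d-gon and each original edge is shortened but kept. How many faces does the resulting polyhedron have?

32

The base solid has V = 12, E = 30, F = 20.
Truncation replaces each original edge-end by a new vertex, so V′ = 2E = 60.
Each original edge survives, and each old vertex of degree d contributes d new edges; summing degrees gives Σd = 2E, so E′ = E + 2E = 3E = 90.
Each original face survives and each original vertex becomes one new face: F′ = F + V = 32.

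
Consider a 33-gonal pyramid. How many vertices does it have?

A pyramid on an n-gon base has one n-gon and n triangles: V = 33 + 1 = 34, E = 2·33 = 66, F = 33 + 1 = 34.

34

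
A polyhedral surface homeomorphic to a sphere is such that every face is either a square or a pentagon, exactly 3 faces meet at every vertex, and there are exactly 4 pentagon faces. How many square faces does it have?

Let x be the number of squares; then F = 4 + x.
Edge–face incidences: 2E = 5·4 + 4·x = 20 + 4x.
Every vertex has degree 3, so 3V = 2E.
Euler: V − E + F = 2 ⇒ (2E)/3 − E + (4 + x) = 2.
Multiply by 6: 2·(2E) − 3·(2E) + 6·(4 + x) = 12, i.e. 24 + 6x − (20 + 4x) = 12.
Collecting terms: 2x + 4 = 12, so 2x = 8, so x = 4.
Then 2E = 20 + 4·4 = 36, so E = 18, V = 2E/3 = 12, F = 4 + 4 = 8.

4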